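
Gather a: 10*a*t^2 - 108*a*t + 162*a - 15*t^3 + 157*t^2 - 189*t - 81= a*(10*t^2 - 108*t + 162) - 15*t^3 + 157*t^2 - 189*t - 81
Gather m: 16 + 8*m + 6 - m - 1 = 7*m + 21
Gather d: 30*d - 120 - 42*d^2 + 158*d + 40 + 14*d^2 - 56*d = -28*d^2 + 132*d - 80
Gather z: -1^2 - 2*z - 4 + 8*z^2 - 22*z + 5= 8*z^2 - 24*z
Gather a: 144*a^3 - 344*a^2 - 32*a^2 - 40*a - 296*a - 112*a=144*a^3 - 376*a^2 - 448*a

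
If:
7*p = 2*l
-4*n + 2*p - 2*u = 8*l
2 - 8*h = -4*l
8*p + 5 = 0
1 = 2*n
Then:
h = -27/32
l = -35/16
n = 1/2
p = -5/8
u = 57/8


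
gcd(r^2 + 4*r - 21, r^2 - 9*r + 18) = r - 3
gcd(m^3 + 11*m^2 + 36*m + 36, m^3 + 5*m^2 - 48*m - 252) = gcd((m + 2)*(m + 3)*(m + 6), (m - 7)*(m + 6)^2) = m + 6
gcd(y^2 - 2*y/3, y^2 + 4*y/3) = y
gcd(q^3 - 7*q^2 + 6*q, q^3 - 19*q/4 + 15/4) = q - 1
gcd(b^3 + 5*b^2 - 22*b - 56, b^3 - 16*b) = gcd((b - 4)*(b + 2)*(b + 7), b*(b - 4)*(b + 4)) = b - 4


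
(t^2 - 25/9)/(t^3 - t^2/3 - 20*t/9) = (3*t + 5)/(t*(3*t + 4))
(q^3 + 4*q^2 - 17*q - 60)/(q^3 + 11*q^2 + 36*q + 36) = (q^2 + q - 20)/(q^2 + 8*q + 12)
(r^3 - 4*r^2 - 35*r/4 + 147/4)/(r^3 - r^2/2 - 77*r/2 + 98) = (2*r^2 - r - 21)/(2*(r^2 + 3*r - 28))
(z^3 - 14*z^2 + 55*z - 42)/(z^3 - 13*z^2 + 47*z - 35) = (z - 6)/(z - 5)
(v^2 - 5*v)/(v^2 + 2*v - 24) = v*(v - 5)/(v^2 + 2*v - 24)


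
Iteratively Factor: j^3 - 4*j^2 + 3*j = (j)*(j^2 - 4*j + 3) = j*(j - 1)*(j - 3)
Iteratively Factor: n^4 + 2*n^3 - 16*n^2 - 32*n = (n + 4)*(n^3 - 2*n^2 - 8*n) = (n + 2)*(n + 4)*(n^2 - 4*n) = (n - 4)*(n + 2)*(n + 4)*(n)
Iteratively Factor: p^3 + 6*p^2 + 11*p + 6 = (p + 3)*(p^2 + 3*p + 2) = (p + 1)*(p + 3)*(p + 2)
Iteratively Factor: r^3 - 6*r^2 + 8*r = (r)*(r^2 - 6*r + 8) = r*(r - 2)*(r - 4)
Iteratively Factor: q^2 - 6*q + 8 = (q - 4)*(q - 2)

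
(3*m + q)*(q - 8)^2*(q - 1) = 3*m*q^3 - 51*m*q^2 + 240*m*q - 192*m + q^4 - 17*q^3 + 80*q^2 - 64*q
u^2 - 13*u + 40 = (u - 8)*(u - 5)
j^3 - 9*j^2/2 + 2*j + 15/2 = (j - 3)*(j - 5/2)*(j + 1)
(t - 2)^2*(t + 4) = t^3 - 12*t + 16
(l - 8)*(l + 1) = l^2 - 7*l - 8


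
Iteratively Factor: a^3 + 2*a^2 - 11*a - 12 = (a + 4)*(a^2 - 2*a - 3) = (a + 1)*(a + 4)*(a - 3)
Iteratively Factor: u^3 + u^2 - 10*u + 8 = (u - 1)*(u^2 + 2*u - 8) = (u - 1)*(u + 4)*(u - 2)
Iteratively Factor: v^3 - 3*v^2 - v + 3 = (v + 1)*(v^2 - 4*v + 3) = (v - 3)*(v + 1)*(v - 1)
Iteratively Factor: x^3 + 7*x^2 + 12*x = (x + 4)*(x^2 + 3*x) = x*(x + 4)*(x + 3)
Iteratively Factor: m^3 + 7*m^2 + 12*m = (m)*(m^2 + 7*m + 12) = m*(m + 3)*(m + 4)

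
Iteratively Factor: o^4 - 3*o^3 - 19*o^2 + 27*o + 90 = (o + 2)*(o^3 - 5*o^2 - 9*o + 45) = (o - 3)*(o + 2)*(o^2 - 2*o - 15) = (o - 3)*(o + 2)*(o + 3)*(o - 5)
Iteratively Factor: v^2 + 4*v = (v)*(v + 4)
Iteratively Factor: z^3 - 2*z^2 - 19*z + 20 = (z - 1)*(z^2 - z - 20) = (z - 1)*(z + 4)*(z - 5)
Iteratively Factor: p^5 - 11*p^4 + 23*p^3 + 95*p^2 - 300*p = (p - 4)*(p^4 - 7*p^3 - 5*p^2 + 75*p) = (p - 5)*(p - 4)*(p^3 - 2*p^2 - 15*p) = p*(p - 5)*(p - 4)*(p^2 - 2*p - 15) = p*(p - 5)*(p - 4)*(p + 3)*(p - 5)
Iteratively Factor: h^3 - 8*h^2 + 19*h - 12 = (h - 4)*(h^2 - 4*h + 3) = (h - 4)*(h - 1)*(h - 3)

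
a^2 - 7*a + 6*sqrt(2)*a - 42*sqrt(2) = (a - 7)*(a + 6*sqrt(2))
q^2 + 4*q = q*(q + 4)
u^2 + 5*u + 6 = (u + 2)*(u + 3)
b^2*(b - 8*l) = b^3 - 8*b^2*l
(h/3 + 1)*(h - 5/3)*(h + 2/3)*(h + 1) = h^4/3 + h^3 - 19*h^2/27 - 67*h/27 - 10/9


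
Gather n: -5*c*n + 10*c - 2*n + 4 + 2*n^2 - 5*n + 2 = 10*c + 2*n^2 + n*(-5*c - 7) + 6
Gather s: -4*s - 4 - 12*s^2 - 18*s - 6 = -12*s^2 - 22*s - 10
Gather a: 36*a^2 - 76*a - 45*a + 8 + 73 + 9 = 36*a^2 - 121*a + 90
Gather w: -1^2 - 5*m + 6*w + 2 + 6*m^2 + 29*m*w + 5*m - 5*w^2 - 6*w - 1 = 6*m^2 + 29*m*w - 5*w^2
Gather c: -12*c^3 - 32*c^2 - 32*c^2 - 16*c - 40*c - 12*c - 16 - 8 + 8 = -12*c^3 - 64*c^2 - 68*c - 16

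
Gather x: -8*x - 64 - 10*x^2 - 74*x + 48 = -10*x^2 - 82*x - 16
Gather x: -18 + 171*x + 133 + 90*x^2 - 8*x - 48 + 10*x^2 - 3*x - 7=100*x^2 + 160*x + 60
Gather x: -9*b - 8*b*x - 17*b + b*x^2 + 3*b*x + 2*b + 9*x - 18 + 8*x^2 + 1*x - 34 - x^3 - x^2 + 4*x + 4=-24*b - x^3 + x^2*(b + 7) + x*(14 - 5*b) - 48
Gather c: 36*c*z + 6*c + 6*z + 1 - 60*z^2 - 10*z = c*(36*z + 6) - 60*z^2 - 4*z + 1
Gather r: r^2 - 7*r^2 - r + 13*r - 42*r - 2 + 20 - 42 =-6*r^2 - 30*r - 24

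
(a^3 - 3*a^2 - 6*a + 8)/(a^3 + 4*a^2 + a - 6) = (a - 4)/(a + 3)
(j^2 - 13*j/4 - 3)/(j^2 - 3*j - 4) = (j + 3/4)/(j + 1)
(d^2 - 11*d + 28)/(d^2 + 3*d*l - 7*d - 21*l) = (d - 4)/(d + 3*l)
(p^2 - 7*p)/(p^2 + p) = (p - 7)/(p + 1)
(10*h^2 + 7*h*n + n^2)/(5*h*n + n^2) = (2*h + n)/n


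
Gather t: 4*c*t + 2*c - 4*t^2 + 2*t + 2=2*c - 4*t^2 + t*(4*c + 2) + 2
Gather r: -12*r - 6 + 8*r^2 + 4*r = 8*r^2 - 8*r - 6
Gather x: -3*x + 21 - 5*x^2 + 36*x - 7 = -5*x^2 + 33*x + 14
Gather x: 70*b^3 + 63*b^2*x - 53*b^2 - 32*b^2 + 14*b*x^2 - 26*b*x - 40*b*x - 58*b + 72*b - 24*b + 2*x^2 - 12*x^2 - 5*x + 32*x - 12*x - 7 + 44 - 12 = 70*b^3 - 85*b^2 - 10*b + x^2*(14*b - 10) + x*(63*b^2 - 66*b + 15) + 25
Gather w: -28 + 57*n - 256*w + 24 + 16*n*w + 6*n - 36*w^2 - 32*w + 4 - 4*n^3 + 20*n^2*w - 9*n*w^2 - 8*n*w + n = -4*n^3 + 64*n + w^2*(-9*n - 36) + w*(20*n^2 + 8*n - 288)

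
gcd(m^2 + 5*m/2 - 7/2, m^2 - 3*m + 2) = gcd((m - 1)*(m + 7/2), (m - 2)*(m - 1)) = m - 1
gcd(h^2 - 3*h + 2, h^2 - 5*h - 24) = 1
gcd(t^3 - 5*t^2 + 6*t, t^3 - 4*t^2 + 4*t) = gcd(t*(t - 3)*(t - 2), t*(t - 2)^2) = t^2 - 2*t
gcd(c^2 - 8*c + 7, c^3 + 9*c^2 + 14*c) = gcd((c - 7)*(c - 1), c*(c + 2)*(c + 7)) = 1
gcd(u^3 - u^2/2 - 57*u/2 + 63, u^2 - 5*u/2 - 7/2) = u - 7/2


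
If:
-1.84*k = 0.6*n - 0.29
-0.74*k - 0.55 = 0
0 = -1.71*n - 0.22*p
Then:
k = -0.74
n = 2.76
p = -21.47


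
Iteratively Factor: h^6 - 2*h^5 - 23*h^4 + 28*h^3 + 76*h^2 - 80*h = (h + 4)*(h^5 - 6*h^4 + h^3 + 24*h^2 - 20*h) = (h - 1)*(h + 4)*(h^4 - 5*h^3 - 4*h^2 + 20*h) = (h - 5)*(h - 1)*(h + 4)*(h^3 - 4*h) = h*(h - 5)*(h - 1)*(h + 4)*(h^2 - 4) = h*(h - 5)*(h - 2)*(h - 1)*(h + 4)*(h + 2)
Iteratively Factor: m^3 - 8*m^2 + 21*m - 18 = (m - 3)*(m^2 - 5*m + 6) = (m - 3)*(m - 2)*(m - 3)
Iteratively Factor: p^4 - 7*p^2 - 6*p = (p + 1)*(p^3 - p^2 - 6*p) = p*(p + 1)*(p^2 - p - 6) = p*(p + 1)*(p + 2)*(p - 3)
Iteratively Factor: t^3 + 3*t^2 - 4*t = (t)*(t^2 + 3*t - 4) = t*(t + 4)*(t - 1)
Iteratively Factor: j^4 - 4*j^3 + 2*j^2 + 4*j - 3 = (j + 1)*(j^3 - 5*j^2 + 7*j - 3) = (j - 1)*(j + 1)*(j^2 - 4*j + 3) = (j - 3)*(j - 1)*(j + 1)*(j - 1)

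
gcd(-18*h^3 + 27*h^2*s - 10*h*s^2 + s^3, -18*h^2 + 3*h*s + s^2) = -3*h + s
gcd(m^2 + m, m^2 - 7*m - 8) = m + 1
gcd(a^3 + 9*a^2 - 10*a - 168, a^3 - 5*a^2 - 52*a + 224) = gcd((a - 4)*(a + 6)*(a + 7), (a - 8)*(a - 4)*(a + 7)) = a^2 + 3*a - 28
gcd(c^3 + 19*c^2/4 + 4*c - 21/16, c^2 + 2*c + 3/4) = c + 3/2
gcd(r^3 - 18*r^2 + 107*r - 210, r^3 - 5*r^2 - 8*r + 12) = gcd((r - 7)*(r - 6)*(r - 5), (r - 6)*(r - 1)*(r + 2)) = r - 6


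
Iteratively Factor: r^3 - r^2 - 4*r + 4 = (r - 1)*(r^2 - 4) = (r - 2)*(r - 1)*(r + 2)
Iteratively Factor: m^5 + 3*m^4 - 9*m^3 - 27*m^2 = (m)*(m^4 + 3*m^3 - 9*m^2 - 27*m) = m*(m + 3)*(m^3 - 9*m) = m*(m - 3)*(m + 3)*(m^2 + 3*m) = m*(m - 3)*(m + 3)^2*(m)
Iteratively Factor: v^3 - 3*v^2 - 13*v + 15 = (v - 1)*(v^2 - 2*v - 15) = (v - 1)*(v + 3)*(v - 5)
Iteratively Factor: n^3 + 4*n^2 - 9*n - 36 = (n + 4)*(n^2 - 9) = (n + 3)*(n + 4)*(n - 3)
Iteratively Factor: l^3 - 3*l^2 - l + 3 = (l - 3)*(l^2 - 1) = (l - 3)*(l + 1)*(l - 1)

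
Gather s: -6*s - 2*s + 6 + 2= 8 - 8*s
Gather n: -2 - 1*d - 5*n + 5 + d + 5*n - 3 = 0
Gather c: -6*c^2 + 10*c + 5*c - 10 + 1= -6*c^2 + 15*c - 9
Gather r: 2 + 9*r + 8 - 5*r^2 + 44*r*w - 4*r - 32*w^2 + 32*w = -5*r^2 + r*(44*w + 5) - 32*w^2 + 32*w + 10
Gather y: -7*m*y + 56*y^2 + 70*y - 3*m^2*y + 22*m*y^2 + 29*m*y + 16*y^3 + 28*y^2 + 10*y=16*y^3 + y^2*(22*m + 84) + y*(-3*m^2 + 22*m + 80)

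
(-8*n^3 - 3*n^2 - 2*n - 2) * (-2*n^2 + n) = 16*n^5 - 2*n^4 + n^3 + 2*n^2 - 2*n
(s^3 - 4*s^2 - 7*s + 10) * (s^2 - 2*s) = s^5 - 6*s^4 + s^3 + 24*s^2 - 20*s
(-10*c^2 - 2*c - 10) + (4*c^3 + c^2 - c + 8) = 4*c^3 - 9*c^2 - 3*c - 2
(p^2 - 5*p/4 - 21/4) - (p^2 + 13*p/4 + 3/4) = -9*p/2 - 6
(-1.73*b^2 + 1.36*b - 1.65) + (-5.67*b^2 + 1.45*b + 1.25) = -7.4*b^2 + 2.81*b - 0.4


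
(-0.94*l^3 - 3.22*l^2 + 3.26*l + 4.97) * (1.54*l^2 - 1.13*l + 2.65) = -1.4476*l^5 - 3.8966*l^4 + 6.168*l^3 - 4.563*l^2 + 3.0229*l + 13.1705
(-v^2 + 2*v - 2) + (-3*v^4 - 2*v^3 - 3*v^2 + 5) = -3*v^4 - 2*v^3 - 4*v^2 + 2*v + 3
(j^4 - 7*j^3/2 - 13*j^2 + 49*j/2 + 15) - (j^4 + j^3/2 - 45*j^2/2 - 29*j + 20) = -4*j^3 + 19*j^2/2 + 107*j/2 - 5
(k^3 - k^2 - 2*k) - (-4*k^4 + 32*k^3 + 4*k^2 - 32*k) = 4*k^4 - 31*k^3 - 5*k^2 + 30*k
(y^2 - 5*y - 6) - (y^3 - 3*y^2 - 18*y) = -y^3 + 4*y^2 + 13*y - 6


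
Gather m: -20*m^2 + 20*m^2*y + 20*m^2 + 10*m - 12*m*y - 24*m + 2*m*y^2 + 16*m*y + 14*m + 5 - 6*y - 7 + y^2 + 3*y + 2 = 20*m^2*y + m*(2*y^2 + 4*y) + y^2 - 3*y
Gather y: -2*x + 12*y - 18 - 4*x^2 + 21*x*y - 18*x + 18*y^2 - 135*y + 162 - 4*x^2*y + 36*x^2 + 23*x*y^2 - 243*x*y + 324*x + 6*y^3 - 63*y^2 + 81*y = 32*x^2 + 304*x + 6*y^3 + y^2*(23*x - 45) + y*(-4*x^2 - 222*x - 42) + 144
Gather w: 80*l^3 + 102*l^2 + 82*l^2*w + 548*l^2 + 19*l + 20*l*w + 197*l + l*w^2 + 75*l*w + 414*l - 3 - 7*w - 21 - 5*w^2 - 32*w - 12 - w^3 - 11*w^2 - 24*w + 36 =80*l^3 + 650*l^2 + 630*l - w^3 + w^2*(l - 16) + w*(82*l^2 + 95*l - 63)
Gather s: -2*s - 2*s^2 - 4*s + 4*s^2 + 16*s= 2*s^2 + 10*s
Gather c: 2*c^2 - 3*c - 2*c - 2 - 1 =2*c^2 - 5*c - 3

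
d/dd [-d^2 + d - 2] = 1 - 2*d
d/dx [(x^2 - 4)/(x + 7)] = (-x^2 + 2*x*(x + 7) + 4)/(x + 7)^2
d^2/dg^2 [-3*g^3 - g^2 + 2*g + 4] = -18*g - 2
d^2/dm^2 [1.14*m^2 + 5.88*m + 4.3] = 2.28000000000000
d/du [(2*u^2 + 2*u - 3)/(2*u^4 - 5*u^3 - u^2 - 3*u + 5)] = (-8*u^5 - 2*u^4 + 44*u^3 - 49*u^2 + 14*u + 1)/(4*u^8 - 20*u^7 + 21*u^6 - 2*u^5 + 51*u^4 - 44*u^3 - u^2 - 30*u + 25)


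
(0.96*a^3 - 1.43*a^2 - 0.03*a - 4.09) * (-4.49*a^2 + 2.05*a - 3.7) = -4.3104*a^5 + 8.3887*a^4 - 6.3488*a^3 + 23.5936*a^2 - 8.2735*a + 15.133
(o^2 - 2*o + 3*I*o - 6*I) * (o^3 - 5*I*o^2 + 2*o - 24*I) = o^5 - 2*o^4 - 2*I*o^4 + 17*o^3 + 4*I*o^3 - 34*o^2 - 18*I*o^2 + 72*o + 36*I*o - 144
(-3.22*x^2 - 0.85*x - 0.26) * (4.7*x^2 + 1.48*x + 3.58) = -15.134*x^4 - 8.7606*x^3 - 14.0076*x^2 - 3.4278*x - 0.9308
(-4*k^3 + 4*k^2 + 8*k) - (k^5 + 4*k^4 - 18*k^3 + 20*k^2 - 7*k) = -k^5 - 4*k^4 + 14*k^3 - 16*k^2 + 15*k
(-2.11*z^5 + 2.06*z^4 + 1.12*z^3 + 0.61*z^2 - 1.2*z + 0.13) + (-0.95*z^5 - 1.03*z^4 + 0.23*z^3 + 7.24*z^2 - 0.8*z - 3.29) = -3.06*z^5 + 1.03*z^4 + 1.35*z^3 + 7.85*z^2 - 2.0*z - 3.16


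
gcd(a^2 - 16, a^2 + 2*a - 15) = 1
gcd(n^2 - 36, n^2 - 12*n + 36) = n - 6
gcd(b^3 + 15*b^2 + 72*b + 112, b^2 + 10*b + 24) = b + 4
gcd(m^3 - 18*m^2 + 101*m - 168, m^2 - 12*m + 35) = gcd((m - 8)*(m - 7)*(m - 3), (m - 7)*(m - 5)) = m - 7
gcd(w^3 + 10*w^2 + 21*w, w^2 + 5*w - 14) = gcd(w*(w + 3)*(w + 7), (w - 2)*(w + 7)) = w + 7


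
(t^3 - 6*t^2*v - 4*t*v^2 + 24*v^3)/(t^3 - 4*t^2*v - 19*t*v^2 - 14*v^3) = (t^2 - 8*t*v + 12*v^2)/(t^2 - 6*t*v - 7*v^2)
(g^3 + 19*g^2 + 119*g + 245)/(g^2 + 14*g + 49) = g + 5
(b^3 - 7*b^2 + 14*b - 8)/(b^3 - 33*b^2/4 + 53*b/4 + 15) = 4*(b^2 - 3*b + 2)/(4*b^2 - 17*b - 15)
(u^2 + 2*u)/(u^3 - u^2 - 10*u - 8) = u/(u^2 - 3*u - 4)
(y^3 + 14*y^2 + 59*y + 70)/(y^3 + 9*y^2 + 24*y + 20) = (y + 7)/(y + 2)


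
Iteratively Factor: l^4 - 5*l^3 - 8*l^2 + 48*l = (l)*(l^3 - 5*l^2 - 8*l + 48) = l*(l - 4)*(l^2 - l - 12) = l*(l - 4)^2*(l + 3)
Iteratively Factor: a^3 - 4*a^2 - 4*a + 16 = (a + 2)*(a^2 - 6*a + 8) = (a - 2)*(a + 2)*(a - 4)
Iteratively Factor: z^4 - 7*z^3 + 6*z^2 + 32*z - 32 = (z - 4)*(z^3 - 3*z^2 - 6*z + 8) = (z - 4)*(z + 2)*(z^2 - 5*z + 4) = (z - 4)*(z - 1)*(z + 2)*(z - 4)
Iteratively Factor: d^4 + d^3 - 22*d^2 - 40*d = (d - 5)*(d^3 + 6*d^2 + 8*d) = d*(d - 5)*(d^2 + 6*d + 8) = d*(d - 5)*(d + 2)*(d + 4)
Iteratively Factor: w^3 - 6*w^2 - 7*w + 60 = (w + 3)*(w^2 - 9*w + 20) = (w - 4)*(w + 3)*(w - 5)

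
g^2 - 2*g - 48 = (g - 8)*(g + 6)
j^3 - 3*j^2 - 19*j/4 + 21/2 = (j - 7/2)*(j - 3/2)*(j + 2)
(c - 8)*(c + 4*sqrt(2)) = c^2 - 8*c + 4*sqrt(2)*c - 32*sqrt(2)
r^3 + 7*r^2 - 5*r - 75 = (r - 3)*(r + 5)^2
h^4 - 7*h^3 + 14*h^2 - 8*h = h*(h - 4)*(h - 2)*(h - 1)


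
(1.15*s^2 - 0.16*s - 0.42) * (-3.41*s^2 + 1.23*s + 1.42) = -3.9215*s^4 + 1.9601*s^3 + 2.8684*s^2 - 0.7438*s - 0.5964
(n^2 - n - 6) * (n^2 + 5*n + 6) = n^4 + 4*n^3 - 5*n^2 - 36*n - 36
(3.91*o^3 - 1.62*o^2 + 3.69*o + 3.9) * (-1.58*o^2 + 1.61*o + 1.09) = -6.1778*o^5 + 8.8547*o^4 - 4.1765*o^3 - 1.9869*o^2 + 10.3011*o + 4.251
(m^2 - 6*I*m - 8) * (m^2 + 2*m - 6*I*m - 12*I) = m^4 + 2*m^3 - 12*I*m^3 - 44*m^2 - 24*I*m^2 - 88*m + 48*I*m + 96*I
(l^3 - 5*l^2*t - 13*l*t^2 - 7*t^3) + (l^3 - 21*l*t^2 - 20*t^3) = 2*l^3 - 5*l^2*t - 34*l*t^2 - 27*t^3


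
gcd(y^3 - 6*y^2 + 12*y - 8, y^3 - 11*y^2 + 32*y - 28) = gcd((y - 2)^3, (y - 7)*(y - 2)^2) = y^2 - 4*y + 4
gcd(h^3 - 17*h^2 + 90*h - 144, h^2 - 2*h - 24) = h - 6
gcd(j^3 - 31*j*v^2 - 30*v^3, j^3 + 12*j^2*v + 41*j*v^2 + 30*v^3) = j^2 + 6*j*v + 5*v^2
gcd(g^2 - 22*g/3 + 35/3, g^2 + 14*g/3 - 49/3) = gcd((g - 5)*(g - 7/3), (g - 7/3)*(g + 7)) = g - 7/3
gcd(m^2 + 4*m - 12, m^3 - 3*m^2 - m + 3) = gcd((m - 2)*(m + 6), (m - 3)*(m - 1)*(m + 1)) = 1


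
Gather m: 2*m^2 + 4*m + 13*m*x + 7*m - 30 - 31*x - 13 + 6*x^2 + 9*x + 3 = 2*m^2 + m*(13*x + 11) + 6*x^2 - 22*x - 40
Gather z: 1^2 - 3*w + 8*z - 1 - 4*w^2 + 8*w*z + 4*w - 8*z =-4*w^2 + 8*w*z + w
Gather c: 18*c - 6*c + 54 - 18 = 12*c + 36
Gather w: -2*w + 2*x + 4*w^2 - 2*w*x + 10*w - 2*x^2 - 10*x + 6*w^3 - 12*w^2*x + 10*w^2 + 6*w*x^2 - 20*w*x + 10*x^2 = 6*w^3 + w^2*(14 - 12*x) + w*(6*x^2 - 22*x + 8) + 8*x^2 - 8*x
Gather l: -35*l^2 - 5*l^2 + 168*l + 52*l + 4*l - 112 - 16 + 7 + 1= -40*l^2 + 224*l - 120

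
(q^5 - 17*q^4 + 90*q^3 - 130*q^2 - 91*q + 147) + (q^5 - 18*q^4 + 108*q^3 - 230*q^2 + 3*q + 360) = 2*q^5 - 35*q^4 + 198*q^3 - 360*q^2 - 88*q + 507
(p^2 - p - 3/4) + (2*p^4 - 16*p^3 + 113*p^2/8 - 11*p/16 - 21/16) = 2*p^4 - 16*p^3 + 121*p^2/8 - 27*p/16 - 33/16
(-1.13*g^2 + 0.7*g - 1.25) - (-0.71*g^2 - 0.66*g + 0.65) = -0.42*g^2 + 1.36*g - 1.9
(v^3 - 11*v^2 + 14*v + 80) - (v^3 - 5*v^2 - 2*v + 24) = -6*v^2 + 16*v + 56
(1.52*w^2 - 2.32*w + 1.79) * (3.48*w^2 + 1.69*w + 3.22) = 5.2896*w^4 - 5.5048*w^3 + 7.2028*w^2 - 4.4453*w + 5.7638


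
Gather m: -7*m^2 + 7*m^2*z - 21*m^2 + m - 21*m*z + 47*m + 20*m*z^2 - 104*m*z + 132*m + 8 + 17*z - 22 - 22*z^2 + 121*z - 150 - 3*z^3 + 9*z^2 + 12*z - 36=m^2*(7*z - 28) + m*(20*z^2 - 125*z + 180) - 3*z^3 - 13*z^2 + 150*z - 200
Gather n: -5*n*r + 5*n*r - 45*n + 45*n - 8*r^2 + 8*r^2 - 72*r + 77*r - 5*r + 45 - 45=0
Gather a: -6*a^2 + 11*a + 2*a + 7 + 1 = -6*a^2 + 13*a + 8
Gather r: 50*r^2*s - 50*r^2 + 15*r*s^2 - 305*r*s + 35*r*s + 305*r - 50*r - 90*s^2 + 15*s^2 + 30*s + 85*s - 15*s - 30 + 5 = r^2*(50*s - 50) + r*(15*s^2 - 270*s + 255) - 75*s^2 + 100*s - 25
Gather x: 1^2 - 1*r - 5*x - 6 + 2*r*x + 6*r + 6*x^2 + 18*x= 5*r + 6*x^2 + x*(2*r + 13) - 5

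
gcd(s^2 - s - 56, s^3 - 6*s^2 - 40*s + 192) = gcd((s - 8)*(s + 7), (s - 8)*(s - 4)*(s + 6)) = s - 8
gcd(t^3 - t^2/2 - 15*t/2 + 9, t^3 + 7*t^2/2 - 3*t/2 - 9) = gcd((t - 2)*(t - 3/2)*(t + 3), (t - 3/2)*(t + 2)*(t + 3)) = t^2 + 3*t/2 - 9/2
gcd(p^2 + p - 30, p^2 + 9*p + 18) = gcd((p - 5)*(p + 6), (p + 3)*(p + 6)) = p + 6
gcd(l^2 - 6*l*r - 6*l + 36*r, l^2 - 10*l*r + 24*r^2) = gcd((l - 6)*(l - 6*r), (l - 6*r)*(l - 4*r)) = -l + 6*r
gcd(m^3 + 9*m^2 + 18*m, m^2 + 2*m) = m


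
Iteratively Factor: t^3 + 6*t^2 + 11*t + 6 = (t + 1)*(t^2 + 5*t + 6) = (t + 1)*(t + 3)*(t + 2)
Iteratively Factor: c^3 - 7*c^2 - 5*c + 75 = (c - 5)*(c^2 - 2*c - 15) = (c - 5)^2*(c + 3)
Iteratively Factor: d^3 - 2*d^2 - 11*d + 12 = (d - 4)*(d^2 + 2*d - 3) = (d - 4)*(d - 1)*(d + 3)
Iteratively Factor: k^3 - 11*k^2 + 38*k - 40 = (k - 5)*(k^2 - 6*k + 8) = (k - 5)*(k - 2)*(k - 4)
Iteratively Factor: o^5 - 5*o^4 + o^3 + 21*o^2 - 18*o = (o)*(o^4 - 5*o^3 + o^2 + 21*o - 18) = o*(o - 3)*(o^3 - 2*o^2 - 5*o + 6) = o*(o - 3)^2*(o^2 + o - 2) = o*(o - 3)^2*(o - 1)*(o + 2)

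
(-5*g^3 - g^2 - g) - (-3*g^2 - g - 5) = -5*g^3 + 2*g^2 + 5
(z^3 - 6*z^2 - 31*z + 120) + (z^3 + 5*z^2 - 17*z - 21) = 2*z^3 - z^2 - 48*z + 99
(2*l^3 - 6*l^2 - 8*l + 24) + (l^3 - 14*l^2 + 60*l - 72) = 3*l^3 - 20*l^2 + 52*l - 48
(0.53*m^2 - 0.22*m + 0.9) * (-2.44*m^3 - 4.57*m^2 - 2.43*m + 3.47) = -1.2932*m^5 - 1.8853*m^4 - 2.4785*m^3 - 1.7393*m^2 - 2.9504*m + 3.123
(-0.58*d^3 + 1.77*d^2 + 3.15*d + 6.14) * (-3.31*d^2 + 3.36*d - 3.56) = 1.9198*d^5 - 7.8075*d^4 - 2.4145*d^3 - 16.0406*d^2 + 9.4164*d - 21.8584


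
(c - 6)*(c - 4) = c^2 - 10*c + 24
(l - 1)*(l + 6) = l^2 + 5*l - 6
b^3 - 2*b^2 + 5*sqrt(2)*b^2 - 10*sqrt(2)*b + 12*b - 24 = (b - 2)*(b + 2*sqrt(2))*(b + 3*sqrt(2))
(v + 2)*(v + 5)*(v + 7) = v^3 + 14*v^2 + 59*v + 70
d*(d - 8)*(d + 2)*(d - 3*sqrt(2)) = d^4 - 6*d^3 - 3*sqrt(2)*d^3 - 16*d^2 + 18*sqrt(2)*d^2 + 48*sqrt(2)*d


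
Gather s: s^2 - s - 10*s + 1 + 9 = s^2 - 11*s + 10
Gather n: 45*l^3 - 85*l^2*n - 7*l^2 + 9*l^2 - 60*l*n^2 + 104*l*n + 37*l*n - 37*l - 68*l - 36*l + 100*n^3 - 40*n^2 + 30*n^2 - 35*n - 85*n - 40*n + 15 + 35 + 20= 45*l^3 + 2*l^2 - 141*l + 100*n^3 + n^2*(-60*l - 10) + n*(-85*l^2 + 141*l - 160) + 70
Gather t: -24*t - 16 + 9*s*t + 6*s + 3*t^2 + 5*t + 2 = 6*s + 3*t^2 + t*(9*s - 19) - 14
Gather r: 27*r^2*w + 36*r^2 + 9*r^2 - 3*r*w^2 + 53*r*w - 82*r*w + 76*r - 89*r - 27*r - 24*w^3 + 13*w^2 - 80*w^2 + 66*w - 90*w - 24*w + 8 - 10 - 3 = r^2*(27*w + 45) + r*(-3*w^2 - 29*w - 40) - 24*w^3 - 67*w^2 - 48*w - 5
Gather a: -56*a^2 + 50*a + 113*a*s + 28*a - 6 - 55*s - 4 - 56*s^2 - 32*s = -56*a^2 + a*(113*s + 78) - 56*s^2 - 87*s - 10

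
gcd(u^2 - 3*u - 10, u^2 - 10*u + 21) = 1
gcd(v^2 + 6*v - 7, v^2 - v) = v - 1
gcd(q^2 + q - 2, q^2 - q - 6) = q + 2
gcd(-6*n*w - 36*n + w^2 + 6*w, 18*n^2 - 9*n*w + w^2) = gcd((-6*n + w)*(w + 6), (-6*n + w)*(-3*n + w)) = -6*n + w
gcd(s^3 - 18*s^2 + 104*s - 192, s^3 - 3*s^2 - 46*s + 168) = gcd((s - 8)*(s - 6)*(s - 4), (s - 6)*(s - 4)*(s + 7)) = s^2 - 10*s + 24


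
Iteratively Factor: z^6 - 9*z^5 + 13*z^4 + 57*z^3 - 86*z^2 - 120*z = (z - 4)*(z^5 - 5*z^4 - 7*z^3 + 29*z^2 + 30*z) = (z - 5)*(z - 4)*(z^4 - 7*z^2 - 6*z) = (z - 5)*(z - 4)*(z + 1)*(z^3 - z^2 - 6*z) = (z - 5)*(z - 4)*(z + 1)*(z + 2)*(z^2 - 3*z) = (z - 5)*(z - 4)*(z - 3)*(z + 1)*(z + 2)*(z)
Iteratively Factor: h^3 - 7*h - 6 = (h + 1)*(h^2 - h - 6) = (h - 3)*(h + 1)*(h + 2)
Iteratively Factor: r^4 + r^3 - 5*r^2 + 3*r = (r - 1)*(r^3 + 2*r^2 - 3*r) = (r - 1)^2*(r^2 + 3*r) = r*(r - 1)^2*(r + 3)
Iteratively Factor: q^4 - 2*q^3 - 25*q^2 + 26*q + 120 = (q - 3)*(q^3 + q^2 - 22*q - 40) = (q - 5)*(q - 3)*(q^2 + 6*q + 8) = (q - 5)*(q - 3)*(q + 2)*(q + 4)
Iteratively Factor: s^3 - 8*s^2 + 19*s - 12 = (s - 3)*(s^2 - 5*s + 4) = (s - 4)*(s - 3)*(s - 1)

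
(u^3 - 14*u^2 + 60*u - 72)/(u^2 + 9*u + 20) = (u^3 - 14*u^2 + 60*u - 72)/(u^2 + 9*u + 20)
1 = 1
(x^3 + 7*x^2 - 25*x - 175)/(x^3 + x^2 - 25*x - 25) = (x + 7)/(x + 1)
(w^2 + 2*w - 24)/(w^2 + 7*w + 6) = (w - 4)/(w + 1)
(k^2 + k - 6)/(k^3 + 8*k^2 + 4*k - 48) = (k + 3)/(k^2 + 10*k + 24)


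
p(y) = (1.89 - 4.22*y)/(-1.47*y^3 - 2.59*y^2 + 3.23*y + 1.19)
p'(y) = (1.89 - 4.22*y)*(4.41*y^2 + 5.18*y - 3.23)/(-1.47*y^3 - 2.59*y^2 + 3.23*y + 1.19)^2 - 4.22/(-1.47*y^3 - 2.59*y^2 + 3.23*y + 1.19)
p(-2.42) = -12.59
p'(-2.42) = 136.21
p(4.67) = 0.09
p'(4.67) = -0.04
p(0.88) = -1.78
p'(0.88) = -12.35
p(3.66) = 0.14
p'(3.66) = -0.07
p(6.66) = 0.05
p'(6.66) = -0.01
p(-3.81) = 0.55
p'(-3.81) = 0.57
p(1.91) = 0.50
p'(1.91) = -0.58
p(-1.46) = -1.80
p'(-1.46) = 0.38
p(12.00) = 0.02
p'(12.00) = -0.00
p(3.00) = 0.21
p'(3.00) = -0.13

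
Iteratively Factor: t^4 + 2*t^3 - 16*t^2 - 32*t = (t)*(t^3 + 2*t^2 - 16*t - 32) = t*(t + 2)*(t^2 - 16) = t*(t + 2)*(t + 4)*(t - 4)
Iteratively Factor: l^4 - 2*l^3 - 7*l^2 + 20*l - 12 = (l - 1)*(l^3 - l^2 - 8*l + 12) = (l - 2)*(l - 1)*(l^2 + l - 6) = (l - 2)^2*(l - 1)*(l + 3)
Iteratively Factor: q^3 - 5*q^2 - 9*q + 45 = (q - 3)*(q^2 - 2*q - 15) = (q - 5)*(q - 3)*(q + 3)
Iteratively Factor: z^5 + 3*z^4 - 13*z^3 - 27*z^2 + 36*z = (z - 3)*(z^4 + 6*z^3 + 5*z^2 - 12*z) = (z - 3)*(z - 1)*(z^3 + 7*z^2 + 12*z) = z*(z - 3)*(z - 1)*(z^2 + 7*z + 12) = z*(z - 3)*(z - 1)*(z + 4)*(z + 3)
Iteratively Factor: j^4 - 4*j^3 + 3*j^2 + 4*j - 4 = (j - 1)*(j^3 - 3*j^2 + 4) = (j - 2)*(j - 1)*(j^2 - j - 2) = (j - 2)^2*(j - 1)*(j + 1)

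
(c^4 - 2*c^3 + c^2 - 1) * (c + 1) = c^5 - c^4 - c^3 + c^2 - c - 1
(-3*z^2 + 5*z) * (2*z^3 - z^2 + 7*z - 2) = -6*z^5 + 13*z^4 - 26*z^3 + 41*z^2 - 10*z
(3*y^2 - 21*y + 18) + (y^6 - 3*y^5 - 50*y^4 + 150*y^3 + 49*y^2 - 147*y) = y^6 - 3*y^5 - 50*y^4 + 150*y^3 + 52*y^2 - 168*y + 18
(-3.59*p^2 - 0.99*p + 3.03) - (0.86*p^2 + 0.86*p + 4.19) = -4.45*p^2 - 1.85*p - 1.16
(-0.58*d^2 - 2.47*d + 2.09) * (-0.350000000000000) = 0.203*d^2 + 0.8645*d - 0.7315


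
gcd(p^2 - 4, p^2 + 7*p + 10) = p + 2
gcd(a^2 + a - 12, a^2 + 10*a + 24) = a + 4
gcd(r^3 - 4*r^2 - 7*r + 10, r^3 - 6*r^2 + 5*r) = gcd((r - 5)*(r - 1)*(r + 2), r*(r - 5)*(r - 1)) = r^2 - 6*r + 5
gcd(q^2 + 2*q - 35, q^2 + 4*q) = 1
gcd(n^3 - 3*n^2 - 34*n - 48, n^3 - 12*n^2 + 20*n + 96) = n^2 - 6*n - 16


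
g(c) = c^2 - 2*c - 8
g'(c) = 2*c - 2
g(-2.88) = 6.05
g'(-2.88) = -7.76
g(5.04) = 7.32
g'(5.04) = 8.08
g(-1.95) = -0.30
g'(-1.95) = -5.90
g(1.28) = -8.92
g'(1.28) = 0.56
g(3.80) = -1.16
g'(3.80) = 5.60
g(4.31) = 1.96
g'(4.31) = 6.62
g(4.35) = 2.22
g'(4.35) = 6.70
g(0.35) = -8.58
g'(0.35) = -1.30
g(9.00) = 55.00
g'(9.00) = 16.00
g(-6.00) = 40.00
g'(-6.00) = -14.00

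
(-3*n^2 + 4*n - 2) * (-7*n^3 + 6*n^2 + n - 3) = 21*n^5 - 46*n^4 + 35*n^3 + n^2 - 14*n + 6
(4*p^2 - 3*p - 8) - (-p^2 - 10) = 5*p^2 - 3*p + 2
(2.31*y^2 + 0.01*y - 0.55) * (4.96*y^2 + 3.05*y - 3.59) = 11.4576*y^4 + 7.0951*y^3 - 10.9904*y^2 - 1.7134*y + 1.9745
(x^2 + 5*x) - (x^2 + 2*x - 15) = 3*x + 15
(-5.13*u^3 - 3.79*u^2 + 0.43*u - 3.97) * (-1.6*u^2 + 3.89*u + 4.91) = 8.208*u^5 - 13.8917*u^4 - 40.6194*u^3 - 10.5842*u^2 - 13.332*u - 19.4927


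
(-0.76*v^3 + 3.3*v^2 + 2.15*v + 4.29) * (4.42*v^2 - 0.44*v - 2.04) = -3.3592*v^5 + 14.9204*v^4 + 9.6014*v^3 + 11.2838*v^2 - 6.2736*v - 8.7516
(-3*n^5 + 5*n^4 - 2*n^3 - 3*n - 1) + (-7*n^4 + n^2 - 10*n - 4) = -3*n^5 - 2*n^4 - 2*n^3 + n^2 - 13*n - 5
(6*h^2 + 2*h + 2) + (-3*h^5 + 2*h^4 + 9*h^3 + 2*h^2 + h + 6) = -3*h^5 + 2*h^4 + 9*h^3 + 8*h^2 + 3*h + 8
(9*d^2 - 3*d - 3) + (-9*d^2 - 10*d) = -13*d - 3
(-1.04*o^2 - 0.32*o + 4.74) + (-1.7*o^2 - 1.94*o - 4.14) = -2.74*o^2 - 2.26*o + 0.600000000000001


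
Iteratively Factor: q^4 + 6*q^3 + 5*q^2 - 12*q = (q - 1)*(q^3 + 7*q^2 + 12*q) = (q - 1)*(q + 3)*(q^2 + 4*q) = q*(q - 1)*(q + 3)*(q + 4)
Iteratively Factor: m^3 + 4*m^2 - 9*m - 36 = (m - 3)*(m^2 + 7*m + 12) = (m - 3)*(m + 4)*(m + 3)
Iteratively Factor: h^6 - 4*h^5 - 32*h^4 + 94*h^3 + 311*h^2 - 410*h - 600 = (h - 2)*(h^5 - 2*h^4 - 36*h^3 + 22*h^2 + 355*h + 300) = (h - 5)*(h - 2)*(h^4 + 3*h^3 - 21*h^2 - 83*h - 60) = (h - 5)^2*(h - 2)*(h^3 + 8*h^2 + 19*h + 12) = (h - 5)^2*(h - 2)*(h + 4)*(h^2 + 4*h + 3) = (h - 5)^2*(h - 2)*(h + 1)*(h + 4)*(h + 3)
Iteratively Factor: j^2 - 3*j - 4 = (j + 1)*(j - 4)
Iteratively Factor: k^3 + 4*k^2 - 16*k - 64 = (k + 4)*(k^2 - 16) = (k - 4)*(k + 4)*(k + 4)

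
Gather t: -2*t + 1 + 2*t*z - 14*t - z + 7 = t*(2*z - 16) - z + 8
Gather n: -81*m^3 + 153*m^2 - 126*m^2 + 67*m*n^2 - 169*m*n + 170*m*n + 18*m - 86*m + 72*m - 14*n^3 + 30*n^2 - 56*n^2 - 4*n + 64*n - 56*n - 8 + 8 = -81*m^3 + 27*m^2 + 4*m - 14*n^3 + n^2*(67*m - 26) + n*(m + 4)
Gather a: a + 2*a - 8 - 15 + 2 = 3*a - 21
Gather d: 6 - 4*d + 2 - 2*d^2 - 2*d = -2*d^2 - 6*d + 8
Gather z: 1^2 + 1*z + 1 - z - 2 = 0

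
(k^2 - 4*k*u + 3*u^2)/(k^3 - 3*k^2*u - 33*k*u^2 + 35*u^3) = (-k + 3*u)/(-k^2 + 2*k*u + 35*u^2)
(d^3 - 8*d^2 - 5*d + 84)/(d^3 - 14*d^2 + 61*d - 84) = (d + 3)/(d - 3)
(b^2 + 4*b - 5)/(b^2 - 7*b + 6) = (b + 5)/(b - 6)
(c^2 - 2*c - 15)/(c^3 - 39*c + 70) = (c + 3)/(c^2 + 5*c - 14)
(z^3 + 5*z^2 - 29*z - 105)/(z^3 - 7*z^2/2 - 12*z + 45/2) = 2*(z + 7)/(2*z - 3)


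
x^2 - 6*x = x*(x - 6)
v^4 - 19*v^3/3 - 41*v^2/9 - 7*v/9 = v*(v - 7)*(v + 1/3)^2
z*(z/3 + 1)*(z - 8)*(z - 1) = z^4/3 - 2*z^3 - 19*z^2/3 + 8*z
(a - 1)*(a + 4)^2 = a^3 + 7*a^2 + 8*a - 16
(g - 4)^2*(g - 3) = g^3 - 11*g^2 + 40*g - 48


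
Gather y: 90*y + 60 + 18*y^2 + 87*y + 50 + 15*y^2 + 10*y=33*y^2 + 187*y + 110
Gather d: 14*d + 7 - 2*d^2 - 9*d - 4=-2*d^2 + 5*d + 3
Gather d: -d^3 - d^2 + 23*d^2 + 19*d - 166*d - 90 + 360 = -d^3 + 22*d^2 - 147*d + 270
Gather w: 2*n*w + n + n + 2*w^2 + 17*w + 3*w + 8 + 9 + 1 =2*n + 2*w^2 + w*(2*n + 20) + 18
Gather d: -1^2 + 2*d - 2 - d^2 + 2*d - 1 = -d^2 + 4*d - 4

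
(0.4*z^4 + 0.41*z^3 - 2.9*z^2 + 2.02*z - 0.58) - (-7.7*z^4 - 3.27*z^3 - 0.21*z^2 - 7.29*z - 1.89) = 8.1*z^4 + 3.68*z^3 - 2.69*z^2 + 9.31*z + 1.31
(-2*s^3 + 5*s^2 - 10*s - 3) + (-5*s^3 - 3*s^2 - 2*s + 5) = -7*s^3 + 2*s^2 - 12*s + 2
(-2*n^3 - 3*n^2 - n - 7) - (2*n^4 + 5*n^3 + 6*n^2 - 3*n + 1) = -2*n^4 - 7*n^3 - 9*n^2 + 2*n - 8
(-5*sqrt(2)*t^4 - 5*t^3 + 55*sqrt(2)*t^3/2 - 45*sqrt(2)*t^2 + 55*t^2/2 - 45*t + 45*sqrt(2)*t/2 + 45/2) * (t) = -5*sqrt(2)*t^5 - 5*t^4 + 55*sqrt(2)*t^4/2 - 45*sqrt(2)*t^3 + 55*t^3/2 - 45*t^2 + 45*sqrt(2)*t^2/2 + 45*t/2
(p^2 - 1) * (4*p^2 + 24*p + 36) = 4*p^4 + 24*p^3 + 32*p^2 - 24*p - 36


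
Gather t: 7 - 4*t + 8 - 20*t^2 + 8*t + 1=-20*t^2 + 4*t + 16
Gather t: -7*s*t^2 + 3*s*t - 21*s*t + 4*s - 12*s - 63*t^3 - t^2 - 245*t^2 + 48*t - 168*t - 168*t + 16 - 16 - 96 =-8*s - 63*t^3 + t^2*(-7*s - 246) + t*(-18*s - 288) - 96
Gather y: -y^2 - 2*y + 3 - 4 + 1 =-y^2 - 2*y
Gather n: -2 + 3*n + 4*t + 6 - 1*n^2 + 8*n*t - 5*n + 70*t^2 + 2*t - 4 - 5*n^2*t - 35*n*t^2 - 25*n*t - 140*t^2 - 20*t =n^2*(-5*t - 1) + n*(-35*t^2 - 17*t - 2) - 70*t^2 - 14*t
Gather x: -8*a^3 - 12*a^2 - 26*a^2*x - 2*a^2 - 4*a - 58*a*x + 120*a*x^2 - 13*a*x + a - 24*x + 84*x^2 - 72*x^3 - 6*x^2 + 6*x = -8*a^3 - 14*a^2 - 3*a - 72*x^3 + x^2*(120*a + 78) + x*(-26*a^2 - 71*a - 18)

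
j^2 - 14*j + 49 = (j - 7)^2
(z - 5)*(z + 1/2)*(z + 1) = z^3 - 7*z^2/2 - 7*z - 5/2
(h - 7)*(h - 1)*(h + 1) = h^3 - 7*h^2 - h + 7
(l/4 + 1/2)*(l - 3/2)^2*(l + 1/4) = l^4/4 - 3*l^3/16 - l^2 + 57*l/64 + 9/32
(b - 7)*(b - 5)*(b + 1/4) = b^3 - 47*b^2/4 + 32*b + 35/4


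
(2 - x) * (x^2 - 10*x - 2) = -x^3 + 12*x^2 - 18*x - 4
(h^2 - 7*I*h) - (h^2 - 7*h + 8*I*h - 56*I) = 7*h - 15*I*h + 56*I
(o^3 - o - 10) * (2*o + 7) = 2*o^4 + 7*o^3 - 2*o^2 - 27*o - 70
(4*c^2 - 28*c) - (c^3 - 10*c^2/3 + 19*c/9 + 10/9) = -c^3 + 22*c^2/3 - 271*c/9 - 10/9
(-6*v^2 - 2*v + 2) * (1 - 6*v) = 36*v^3 + 6*v^2 - 14*v + 2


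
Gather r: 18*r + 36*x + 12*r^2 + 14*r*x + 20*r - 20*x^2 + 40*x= 12*r^2 + r*(14*x + 38) - 20*x^2 + 76*x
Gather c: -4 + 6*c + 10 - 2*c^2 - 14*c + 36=-2*c^2 - 8*c + 42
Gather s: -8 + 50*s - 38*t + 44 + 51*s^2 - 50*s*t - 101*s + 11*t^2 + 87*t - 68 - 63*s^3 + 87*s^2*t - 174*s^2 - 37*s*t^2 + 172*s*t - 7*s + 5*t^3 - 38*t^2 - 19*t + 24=-63*s^3 + s^2*(87*t - 123) + s*(-37*t^2 + 122*t - 58) + 5*t^3 - 27*t^2 + 30*t - 8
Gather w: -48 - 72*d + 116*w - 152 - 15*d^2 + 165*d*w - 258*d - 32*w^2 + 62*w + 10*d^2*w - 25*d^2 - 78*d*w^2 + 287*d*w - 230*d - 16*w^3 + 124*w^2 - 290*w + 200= -40*d^2 - 560*d - 16*w^3 + w^2*(92 - 78*d) + w*(10*d^2 + 452*d - 112)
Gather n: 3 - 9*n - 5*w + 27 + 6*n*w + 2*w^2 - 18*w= n*(6*w - 9) + 2*w^2 - 23*w + 30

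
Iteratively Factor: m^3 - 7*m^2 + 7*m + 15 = (m + 1)*(m^2 - 8*m + 15) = (m - 3)*(m + 1)*(m - 5)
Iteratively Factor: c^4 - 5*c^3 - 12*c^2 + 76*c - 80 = (c - 2)*(c^3 - 3*c^2 - 18*c + 40) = (c - 2)*(c + 4)*(c^2 - 7*c + 10) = (c - 5)*(c - 2)*(c + 4)*(c - 2)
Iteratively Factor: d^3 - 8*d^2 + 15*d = (d - 5)*(d^2 - 3*d) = (d - 5)*(d - 3)*(d)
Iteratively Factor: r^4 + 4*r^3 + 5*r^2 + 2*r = (r + 2)*(r^3 + 2*r^2 + r) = (r + 1)*(r + 2)*(r^2 + r) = r*(r + 1)*(r + 2)*(r + 1)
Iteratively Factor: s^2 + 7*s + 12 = (s + 3)*(s + 4)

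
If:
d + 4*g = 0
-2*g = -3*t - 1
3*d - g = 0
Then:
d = 0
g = 0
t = -1/3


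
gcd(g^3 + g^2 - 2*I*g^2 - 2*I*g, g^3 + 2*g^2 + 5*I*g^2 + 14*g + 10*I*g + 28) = g - 2*I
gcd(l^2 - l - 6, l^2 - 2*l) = 1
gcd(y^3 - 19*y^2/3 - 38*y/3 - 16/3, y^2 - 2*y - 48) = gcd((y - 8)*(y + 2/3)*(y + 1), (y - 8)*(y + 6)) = y - 8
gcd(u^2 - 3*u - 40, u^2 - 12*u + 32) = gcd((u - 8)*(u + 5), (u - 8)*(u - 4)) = u - 8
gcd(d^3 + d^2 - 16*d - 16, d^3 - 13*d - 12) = d^2 - 3*d - 4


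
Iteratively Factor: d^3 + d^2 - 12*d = (d + 4)*(d^2 - 3*d) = d*(d + 4)*(d - 3)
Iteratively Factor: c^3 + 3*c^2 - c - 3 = (c + 1)*(c^2 + 2*c - 3) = (c + 1)*(c + 3)*(c - 1)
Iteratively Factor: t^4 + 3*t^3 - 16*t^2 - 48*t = (t + 3)*(t^3 - 16*t) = (t + 3)*(t + 4)*(t^2 - 4*t) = t*(t + 3)*(t + 4)*(t - 4)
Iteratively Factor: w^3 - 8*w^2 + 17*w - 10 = (w - 1)*(w^2 - 7*w + 10) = (w - 2)*(w - 1)*(w - 5)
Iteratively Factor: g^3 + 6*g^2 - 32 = (g + 4)*(g^2 + 2*g - 8) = (g - 2)*(g + 4)*(g + 4)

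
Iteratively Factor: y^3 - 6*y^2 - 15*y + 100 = (y + 4)*(y^2 - 10*y + 25) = (y - 5)*(y + 4)*(y - 5)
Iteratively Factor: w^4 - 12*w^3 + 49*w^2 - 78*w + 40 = (w - 4)*(w^3 - 8*w^2 + 17*w - 10) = (w - 5)*(w - 4)*(w^2 - 3*w + 2) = (w - 5)*(w - 4)*(w - 1)*(w - 2)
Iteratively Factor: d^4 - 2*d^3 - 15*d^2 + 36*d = (d)*(d^3 - 2*d^2 - 15*d + 36) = d*(d - 3)*(d^2 + d - 12) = d*(d - 3)*(d + 4)*(d - 3)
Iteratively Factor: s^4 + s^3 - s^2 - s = (s + 1)*(s^3 - s) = s*(s + 1)*(s^2 - 1) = s*(s + 1)^2*(s - 1)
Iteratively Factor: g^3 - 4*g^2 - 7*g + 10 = (g + 2)*(g^2 - 6*g + 5) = (g - 1)*(g + 2)*(g - 5)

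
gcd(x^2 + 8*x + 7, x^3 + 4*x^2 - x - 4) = x + 1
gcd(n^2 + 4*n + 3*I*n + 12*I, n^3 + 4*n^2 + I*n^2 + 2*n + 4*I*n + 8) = n + 4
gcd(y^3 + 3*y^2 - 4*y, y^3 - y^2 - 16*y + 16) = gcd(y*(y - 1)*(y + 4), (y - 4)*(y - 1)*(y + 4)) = y^2 + 3*y - 4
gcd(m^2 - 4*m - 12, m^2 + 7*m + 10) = m + 2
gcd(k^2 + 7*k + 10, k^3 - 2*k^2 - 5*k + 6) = k + 2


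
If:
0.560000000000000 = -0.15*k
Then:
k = -3.73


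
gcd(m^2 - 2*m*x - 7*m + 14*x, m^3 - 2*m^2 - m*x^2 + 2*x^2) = 1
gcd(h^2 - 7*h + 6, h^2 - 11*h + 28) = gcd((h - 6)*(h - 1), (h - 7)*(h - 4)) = 1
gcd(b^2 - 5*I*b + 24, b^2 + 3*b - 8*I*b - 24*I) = b - 8*I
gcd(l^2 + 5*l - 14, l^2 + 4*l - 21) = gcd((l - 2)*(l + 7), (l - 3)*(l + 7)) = l + 7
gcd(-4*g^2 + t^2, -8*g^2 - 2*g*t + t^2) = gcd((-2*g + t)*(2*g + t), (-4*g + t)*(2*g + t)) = 2*g + t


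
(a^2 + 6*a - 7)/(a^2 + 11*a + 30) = (a^2 + 6*a - 7)/(a^2 + 11*a + 30)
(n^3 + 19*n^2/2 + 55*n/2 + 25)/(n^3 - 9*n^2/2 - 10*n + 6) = (2*n^2 + 15*n + 25)/(2*n^2 - 13*n + 6)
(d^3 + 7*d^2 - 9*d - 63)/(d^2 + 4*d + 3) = (d^2 + 4*d - 21)/(d + 1)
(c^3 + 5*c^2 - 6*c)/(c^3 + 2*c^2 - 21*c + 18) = c/(c - 3)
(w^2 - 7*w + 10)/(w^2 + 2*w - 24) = (w^2 - 7*w + 10)/(w^2 + 2*w - 24)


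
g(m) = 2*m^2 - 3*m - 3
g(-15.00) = 492.00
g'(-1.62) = -9.48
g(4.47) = 23.55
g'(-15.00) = -63.00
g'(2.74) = 7.96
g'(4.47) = 14.88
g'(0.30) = -1.80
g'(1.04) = 1.16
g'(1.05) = 1.20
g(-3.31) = 28.84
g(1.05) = -3.94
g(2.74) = 3.80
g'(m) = 4*m - 3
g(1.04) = -3.96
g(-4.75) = 56.38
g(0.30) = -3.72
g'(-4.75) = -22.00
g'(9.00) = 33.00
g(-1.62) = 7.11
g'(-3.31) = -16.24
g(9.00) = 132.00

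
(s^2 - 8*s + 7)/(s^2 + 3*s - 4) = (s - 7)/(s + 4)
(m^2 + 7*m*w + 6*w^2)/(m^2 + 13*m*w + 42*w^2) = (m + w)/(m + 7*w)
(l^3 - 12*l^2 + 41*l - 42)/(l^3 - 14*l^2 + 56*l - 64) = (l^2 - 10*l + 21)/(l^2 - 12*l + 32)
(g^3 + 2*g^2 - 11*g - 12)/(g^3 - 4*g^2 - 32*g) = (g^2 - 2*g - 3)/(g*(g - 8))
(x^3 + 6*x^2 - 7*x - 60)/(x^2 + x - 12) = x + 5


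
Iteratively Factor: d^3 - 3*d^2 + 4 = (d + 1)*(d^2 - 4*d + 4) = (d - 2)*(d + 1)*(d - 2)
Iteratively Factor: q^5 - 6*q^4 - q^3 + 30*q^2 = (q - 5)*(q^4 - q^3 - 6*q^2) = q*(q - 5)*(q^3 - q^2 - 6*q) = q*(q - 5)*(q - 3)*(q^2 + 2*q) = q^2*(q - 5)*(q - 3)*(q + 2)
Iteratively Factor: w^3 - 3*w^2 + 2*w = (w)*(w^2 - 3*w + 2) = w*(w - 1)*(w - 2)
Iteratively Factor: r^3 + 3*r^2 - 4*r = (r)*(r^2 + 3*r - 4) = r*(r - 1)*(r + 4)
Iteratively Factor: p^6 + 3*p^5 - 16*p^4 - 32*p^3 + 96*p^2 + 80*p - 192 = (p + 2)*(p^5 + p^4 - 18*p^3 + 4*p^2 + 88*p - 96) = (p + 2)*(p + 3)*(p^4 - 2*p^3 - 12*p^2 + 40*p - 32) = (p - 2)*(p + 2)*(p + 3)*(p^3 - 12*p + 16) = (p - 2)^2*(p + 2)*(p + 3)*(p^2 + 2*p - 8) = (p - 2)^2*(p + 2)*(p + 3)*(p + 4)*(p - 2)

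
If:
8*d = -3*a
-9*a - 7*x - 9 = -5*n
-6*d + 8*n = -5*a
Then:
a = -224*x/433 - 288/433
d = 84*x/433 + 108/433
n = 203*x/433 + 261/433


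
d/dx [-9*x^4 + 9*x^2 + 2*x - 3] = -36*x^3 + 18*x + 2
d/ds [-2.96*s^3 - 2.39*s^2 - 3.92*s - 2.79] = -8.88*s^2 - 4.78*s - 3.92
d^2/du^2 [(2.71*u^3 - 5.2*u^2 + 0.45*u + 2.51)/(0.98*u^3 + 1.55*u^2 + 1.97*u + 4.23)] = (7.105427357601e-15*u^7 - 18.22114*u^6 - 28.798476*u^5 - 41.5451400000001*u^4 + 380.467518*u^3 + 382.930332*u^2 + 256.79199*u - 207.017462)/(0.941192*u^9 + 4.46586*u^8 + 12.739314*u^7 + 33.865931*u^6 + 64.160841*u^5 + 97.532538*u^4 + 137.748329*u^3 + 132.450606*u^2 + 105.747039*u + 75.686967)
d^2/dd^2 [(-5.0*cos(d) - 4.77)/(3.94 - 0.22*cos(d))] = (8.32667268468867e-17*cos(d)^3 - 4.564868*cos(d)^2 - 81.752636*cos(d) + 9.129736)/(0.010648*cos(d)^3 - 0.572088*cos(d)^2 + 10.245576*cos(d) - 61.162984)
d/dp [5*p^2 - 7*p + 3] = 10*p - 7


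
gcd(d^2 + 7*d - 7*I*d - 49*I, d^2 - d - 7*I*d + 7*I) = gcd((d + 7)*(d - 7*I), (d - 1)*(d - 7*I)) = d - 7*I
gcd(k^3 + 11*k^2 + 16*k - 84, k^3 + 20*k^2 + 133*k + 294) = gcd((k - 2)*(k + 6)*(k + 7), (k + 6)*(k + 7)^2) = k^2 + 13*k + 42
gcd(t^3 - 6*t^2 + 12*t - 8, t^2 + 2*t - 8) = t - 2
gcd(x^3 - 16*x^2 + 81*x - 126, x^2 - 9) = x - 3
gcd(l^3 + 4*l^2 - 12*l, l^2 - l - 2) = l - 2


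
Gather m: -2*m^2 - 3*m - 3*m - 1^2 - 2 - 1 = -2*m^2 - 6*m - 4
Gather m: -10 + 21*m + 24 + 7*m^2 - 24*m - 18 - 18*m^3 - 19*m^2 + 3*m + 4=-18*m^3 - 12*m^2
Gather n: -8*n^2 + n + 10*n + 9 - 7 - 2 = -8*n^2 + 11*n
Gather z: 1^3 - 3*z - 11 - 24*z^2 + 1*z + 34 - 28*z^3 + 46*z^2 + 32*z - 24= -28*z^3 + 22*z^2 + 30*z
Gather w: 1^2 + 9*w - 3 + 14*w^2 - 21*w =14*w^2 - 12*w - 2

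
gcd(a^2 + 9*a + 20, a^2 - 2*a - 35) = a + 5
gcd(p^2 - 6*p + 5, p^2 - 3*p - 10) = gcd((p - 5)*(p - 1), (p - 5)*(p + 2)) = p - 5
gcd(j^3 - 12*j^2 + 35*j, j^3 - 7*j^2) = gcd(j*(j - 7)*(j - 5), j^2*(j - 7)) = j^2 - 7*j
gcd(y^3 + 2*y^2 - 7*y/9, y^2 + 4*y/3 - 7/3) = y + 7/3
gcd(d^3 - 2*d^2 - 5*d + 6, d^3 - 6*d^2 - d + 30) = d^2 - d - 6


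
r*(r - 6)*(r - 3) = r^3 - 9*r^2 + 18*r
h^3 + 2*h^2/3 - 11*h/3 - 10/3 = (h - 2)*(h + 1)*(h + 5/3)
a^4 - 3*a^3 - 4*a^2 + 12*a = a*(a - 3)*(a - 2)*(a + 2)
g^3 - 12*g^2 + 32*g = g*(g - 8)*(g - 4)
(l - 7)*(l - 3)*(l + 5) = l^3 - 5*l^2 - 29*l + 105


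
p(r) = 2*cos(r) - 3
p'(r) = -2*sin(r)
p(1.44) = -2.74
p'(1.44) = -1.98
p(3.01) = -4.98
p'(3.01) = -0.26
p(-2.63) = -4.74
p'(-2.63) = 0.98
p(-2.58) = -4.69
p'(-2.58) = 1.07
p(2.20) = -4.18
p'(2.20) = -1.62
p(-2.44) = -4.53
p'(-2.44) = 1.29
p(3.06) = -4.99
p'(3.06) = -0.16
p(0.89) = -1.74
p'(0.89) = -1.55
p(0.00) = -1.00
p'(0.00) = 0.00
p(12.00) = -1.31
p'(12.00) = 1.07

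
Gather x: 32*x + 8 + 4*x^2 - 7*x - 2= 4*x^2 + 25*x + 6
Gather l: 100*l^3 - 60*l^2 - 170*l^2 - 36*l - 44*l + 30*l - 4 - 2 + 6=100*l^3 - 230*l^2 - 50*l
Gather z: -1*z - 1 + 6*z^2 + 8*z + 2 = 6*z^2 + 7*z + 1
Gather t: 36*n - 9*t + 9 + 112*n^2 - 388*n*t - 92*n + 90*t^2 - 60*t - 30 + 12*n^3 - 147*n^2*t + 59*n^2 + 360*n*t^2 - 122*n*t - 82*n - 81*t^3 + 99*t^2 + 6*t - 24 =12*n^3 + 171*n^2 - 138*n - 81*t^3 + t^2*(360*n + 189) + t*(-147*n^2 - 510*n - 63) - 45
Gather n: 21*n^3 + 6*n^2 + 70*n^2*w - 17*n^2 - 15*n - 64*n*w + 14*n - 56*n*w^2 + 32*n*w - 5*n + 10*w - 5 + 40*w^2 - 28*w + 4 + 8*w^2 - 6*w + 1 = 21*n^3 + n^2*(70*w - 11) + n*(-56*w^2 - 32*w - 6) + 48*w^2 - 24*w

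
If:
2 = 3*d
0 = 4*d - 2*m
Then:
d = 2/3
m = 4/3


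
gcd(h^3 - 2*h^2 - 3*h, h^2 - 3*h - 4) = h + 1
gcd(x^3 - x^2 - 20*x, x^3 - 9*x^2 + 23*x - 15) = x - 5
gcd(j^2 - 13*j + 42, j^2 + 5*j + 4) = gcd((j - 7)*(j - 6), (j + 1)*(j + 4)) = 1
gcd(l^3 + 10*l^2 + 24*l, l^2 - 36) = l + 6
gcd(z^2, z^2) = z^2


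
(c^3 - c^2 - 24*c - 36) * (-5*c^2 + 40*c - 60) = -5*c^5 + 45*c^4 + 20*c^3 - 720*c^2 + 2160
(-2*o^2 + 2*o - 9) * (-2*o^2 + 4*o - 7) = 4*o^4 - 12*o^3 + 40*o^2 - 50*o + 63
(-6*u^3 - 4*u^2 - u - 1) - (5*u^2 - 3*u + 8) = -6*u^3 - 9*u^2 + 2*u - 9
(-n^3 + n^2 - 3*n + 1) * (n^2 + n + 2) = -n^5 - 4*n^3 - 5*n + 2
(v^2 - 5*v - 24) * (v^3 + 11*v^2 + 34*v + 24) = v^5 + 6*v^4 - 45*v^3 - 410*v^2 - 936*v - 576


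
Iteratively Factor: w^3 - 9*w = (w)*(w^2 - 9) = w*(w - 3)*(w + 3)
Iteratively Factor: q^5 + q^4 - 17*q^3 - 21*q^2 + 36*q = (q - 1)*(q^4 + 2*q^3 - 15*q^2 - 36*q) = (q - 1)*(q + 3)*(q^3 - q^2 - 12*q) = (q - 1)*(q + 3)^2*(q^2 - 4*q) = q*(q - 1)*(q + 3)^2*(q - 4)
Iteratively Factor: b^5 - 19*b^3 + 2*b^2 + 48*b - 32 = (b - 1)*(b^4 + b^3 - 18*b^2 - 16*b + 32) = (b - 4)*(b - 1)*(b^3 + 5*b^2 + 2*b - 8) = (b - 4)*(b - 1)*(b + 4)*(b^2 + b - 2) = (b - 4)*(b - 1)^2*(b + 4)*(b + 2)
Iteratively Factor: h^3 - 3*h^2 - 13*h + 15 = (h - 1)*(h^2 - 2*h - 15) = (h - 5)*(h - 1)*(h + 3)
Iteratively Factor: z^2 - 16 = (z - 4)*(z + 4)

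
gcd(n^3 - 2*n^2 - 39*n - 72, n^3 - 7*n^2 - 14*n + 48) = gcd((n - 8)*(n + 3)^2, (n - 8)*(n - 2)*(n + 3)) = n^2 - 5*n - 24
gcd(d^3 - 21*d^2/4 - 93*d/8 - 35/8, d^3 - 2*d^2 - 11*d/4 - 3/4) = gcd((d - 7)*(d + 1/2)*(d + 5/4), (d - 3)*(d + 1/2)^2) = d + 1/2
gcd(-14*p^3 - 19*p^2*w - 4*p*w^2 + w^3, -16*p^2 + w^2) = 1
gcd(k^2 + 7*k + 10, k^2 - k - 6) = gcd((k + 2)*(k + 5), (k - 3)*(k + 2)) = k + 2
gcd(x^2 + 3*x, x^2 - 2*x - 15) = x + 3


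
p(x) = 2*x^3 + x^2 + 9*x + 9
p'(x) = 6*x^2 + 2*x + 9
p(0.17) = 10.57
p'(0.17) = 9.51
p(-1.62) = -11.46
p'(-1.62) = 21.51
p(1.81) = 40.43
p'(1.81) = 32.28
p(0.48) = 13.77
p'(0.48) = 11.34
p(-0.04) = 8.64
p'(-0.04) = 8.93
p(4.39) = 236.99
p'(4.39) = 133.41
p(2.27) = 57.98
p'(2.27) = 44.46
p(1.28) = 26.35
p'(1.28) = 21.39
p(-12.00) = -3411.00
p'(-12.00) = 849.00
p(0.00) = 9.00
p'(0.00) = 9.00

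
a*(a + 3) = a^2 + 3*a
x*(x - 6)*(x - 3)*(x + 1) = x^4 - 8*x^3 + 9*x^2 + 18*x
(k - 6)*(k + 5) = k^2 - k - 30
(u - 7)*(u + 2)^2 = u^3 - 3*u^2 - 24*u - 28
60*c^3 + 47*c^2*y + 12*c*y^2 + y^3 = (3*c + y)*(4*c + y)*(5*c + y)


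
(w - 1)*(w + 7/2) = w^2 + 5*w/2 - 7/2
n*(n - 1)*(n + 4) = n^3 + 3*n^2 - 4*n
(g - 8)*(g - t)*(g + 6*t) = g^3 + 5*g^2*t - 8*g^2 - 6*g*t^2 - 40*g*t + 48*t^2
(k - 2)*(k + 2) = k^2 - 4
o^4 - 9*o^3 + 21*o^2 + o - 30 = (o - 5)*(o - 3)*(o - 2)*(o + 1)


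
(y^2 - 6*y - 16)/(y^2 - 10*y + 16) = (y + 2)/(y - 2)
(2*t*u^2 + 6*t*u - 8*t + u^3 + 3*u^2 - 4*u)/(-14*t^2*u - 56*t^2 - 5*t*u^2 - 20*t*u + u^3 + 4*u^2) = (1 - u)/(7*t - u)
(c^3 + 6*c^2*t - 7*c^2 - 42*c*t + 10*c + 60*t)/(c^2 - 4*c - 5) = (c^2 + 6*c*t - 2*c - 12*t)/(c + 1)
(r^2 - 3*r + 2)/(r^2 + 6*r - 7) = (r - 2)/(r + 7)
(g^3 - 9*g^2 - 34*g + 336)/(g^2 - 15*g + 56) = g + 6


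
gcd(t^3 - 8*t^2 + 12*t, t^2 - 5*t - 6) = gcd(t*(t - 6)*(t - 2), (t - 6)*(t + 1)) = t - 6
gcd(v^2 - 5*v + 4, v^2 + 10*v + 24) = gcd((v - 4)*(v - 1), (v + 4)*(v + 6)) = 1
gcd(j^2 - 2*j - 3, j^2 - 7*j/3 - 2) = j - 3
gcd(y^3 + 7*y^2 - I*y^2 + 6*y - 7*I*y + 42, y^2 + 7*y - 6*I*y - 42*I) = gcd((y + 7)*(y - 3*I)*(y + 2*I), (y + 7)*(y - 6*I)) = y + 7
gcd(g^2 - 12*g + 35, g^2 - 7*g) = g - 7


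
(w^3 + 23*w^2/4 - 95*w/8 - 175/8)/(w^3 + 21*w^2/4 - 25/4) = (2*w^2 + 9*w - 35)/(2*(w^2 + 4*w - 5))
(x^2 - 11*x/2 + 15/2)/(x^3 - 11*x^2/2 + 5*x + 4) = (2*x^2 - 11*x + 15)/(2*x^3 - 11*x^2 + 10*x + 8)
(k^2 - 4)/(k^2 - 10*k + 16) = (k + 2)/(k - 8)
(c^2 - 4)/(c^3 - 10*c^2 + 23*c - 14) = (c + 2)/(c^2 - 8*c + 7)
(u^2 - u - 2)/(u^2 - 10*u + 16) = (u + 1)/(u - 8)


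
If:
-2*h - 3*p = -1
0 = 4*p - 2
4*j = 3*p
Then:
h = -1/4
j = 3/8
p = 1/2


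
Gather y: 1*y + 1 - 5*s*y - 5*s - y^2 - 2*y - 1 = -5*s - y^2 + y*(-5*s - 1)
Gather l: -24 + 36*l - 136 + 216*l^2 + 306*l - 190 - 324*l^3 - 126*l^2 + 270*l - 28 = -324*l^3 + 90*l^2 + 612*l - 378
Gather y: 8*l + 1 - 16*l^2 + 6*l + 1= -16*l^2 + 14*l + 2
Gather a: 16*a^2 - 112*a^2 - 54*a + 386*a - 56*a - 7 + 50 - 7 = -96*a^2 + 276*a + 36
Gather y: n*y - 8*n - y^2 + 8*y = -8*n - y^2 + y*(n + 8)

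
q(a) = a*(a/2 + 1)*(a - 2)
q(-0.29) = 0.57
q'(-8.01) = 94.24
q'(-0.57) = -1.51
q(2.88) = 6.18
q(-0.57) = 1.05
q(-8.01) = -240.94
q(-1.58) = 1.19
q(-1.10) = 1.53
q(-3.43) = -13.32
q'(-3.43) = 15.65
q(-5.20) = -59.90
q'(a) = a*(a/2 + 1) + a*(a - 2)/2 + (a/2 + 1)*(a - 2)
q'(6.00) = 52.00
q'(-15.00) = 335.50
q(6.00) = 96.00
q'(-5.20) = 38.56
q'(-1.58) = 1.74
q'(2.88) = 10.44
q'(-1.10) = -0.18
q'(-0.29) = -1.87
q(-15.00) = -1657.50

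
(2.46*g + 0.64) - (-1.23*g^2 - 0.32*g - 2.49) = 1.23*g^2 + 2.78*g + 3.13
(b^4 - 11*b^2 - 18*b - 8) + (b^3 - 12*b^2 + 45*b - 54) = b^4 + b^3 - 23*b^2 + 27*b - 62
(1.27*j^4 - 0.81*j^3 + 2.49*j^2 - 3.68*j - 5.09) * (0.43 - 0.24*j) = -0.3048*j^5 + 0.7405*j^4 - 0.9459*j^3 + 1.9539*j^2 - 0.3608*j - 2.1887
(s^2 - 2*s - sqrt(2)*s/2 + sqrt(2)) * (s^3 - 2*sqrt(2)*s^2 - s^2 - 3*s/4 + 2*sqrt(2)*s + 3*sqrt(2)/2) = s^5 - 5*sqrt(2)*s^4/2 - 3*s^4 + 13*s^3/4 + 15*sqrt(2)*s^3/2 - 9*s^2/2 - 25*sqrt(2)*s^2/8 - 15*sqrt(2)*s/4 + 5*s/2 + 3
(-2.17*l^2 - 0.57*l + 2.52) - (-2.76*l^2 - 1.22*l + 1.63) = 0.59*l^2 + 0.65*l + 0.89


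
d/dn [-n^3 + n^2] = n*(2 - 3*n)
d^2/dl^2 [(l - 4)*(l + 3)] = 2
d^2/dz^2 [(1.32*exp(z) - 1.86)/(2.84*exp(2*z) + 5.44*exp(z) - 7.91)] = (10.646592*exp(4*z) - 80.401536*exp(3*z) + 91.70928*exp(2*z) - 165.379104*exp(z) + 2.553348)*exp(z)/(22.906304*exp(6*z) + 131.630592*exp(5*z) + 60.740784*exp(4*z) - 572.248832*exp(3*z) - 169.175916*exp(2*z) + 1021.111392*exp(z) - 494.913671)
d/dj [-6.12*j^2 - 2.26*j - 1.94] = -12.24*j - 2.26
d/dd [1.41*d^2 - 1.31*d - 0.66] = 2.82*d - 1.31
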